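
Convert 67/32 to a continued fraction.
[2; 10, 1, 2]

Euclidean algorithm steps:
67 = 2 × 32 + 3
32 = 10 × 3 + 2
3 = 1 × 2 + 1
2 = 2 × 1 + 0
Continued fraction: [2; 10, 1, 2]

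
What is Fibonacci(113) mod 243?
76

Matrix identity: Q^n = [[F_(n+1), F_n], [F_n, F_(n-1)]] with Q = [[1,1],[1,0]].
n = 113 = 1110001₂. Square-and-multiply, entries mod 243:
Q^1 = [[1,1],[1,0]]
Q^3 = (Q^1)²·Q = [[3,2],[2,1]]
Q^7 = (Q^3)²·Q = [[21,13],[13,8]]
Q^14 = (Q^7)² = [[124,134],[134,233]]
Q^28 = (Q^14)² = [[41,210],[210,74]]
Q^56 = (Q^28)² = [[97,93],[93,4]]
Q^113 = (Q^56)²·Q = [[235,76],[76,159]]
F_113 mod 243 = Q^113[0][1] = 76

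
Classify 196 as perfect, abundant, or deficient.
abundant

Proper divisors of 196: sum = 1 + 2 + 4 + 7 + 14 + 28 + 49 + 98 = 203
Since 203 > 196, 196 is abundant.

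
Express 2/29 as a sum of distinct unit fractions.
1/15 + 1/435

Greedy algorithm:
2/29: ceiling(29/2) = 15, use 1/15
1/435: ceiling(435/1) = 435, use 1/435
Result: 2/29 = 1/15 + 1/435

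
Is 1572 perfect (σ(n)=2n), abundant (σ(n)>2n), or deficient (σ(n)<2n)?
abundant

Proper divisors of 1572: sum = 1 + 2 + 3 + 4 + 6 + 12 + 131 + 262 + 393 + 524 + 786 = 2124
Since 2124 > 1572, 1572 is abundant.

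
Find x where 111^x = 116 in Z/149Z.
38

Baby-step giant-step with step n = ⌈√149⌉ = 13.
Baby steps 111^j mod 149 (j:value) for j=0..12: 0:1, 1:111, 2:103, 3:109, 4:30, 5:52, 6:110, 7:141, 8:6, 9:70, 10:22, 11:58, 12:31.
Giant-step multiplier: 111^(-13) ≡ 111^(148-13) = 111^135 ≡ 32 (mod 149).
Giant steps γ_i = 116·32^i mod 149: γ_0=116, γ_1=136, γ_2=31 (in table at j=12).
x = i·n + j = 2·13 + 12 = 38.
Check: 111^38 ≡ 116 (mod 149).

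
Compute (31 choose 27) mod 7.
0

Using Lucas' theorem:
Write n=31 and k=27 in base 7:
n in base 7: [4, 3]
k in base 7: [3, 6]
C(31,27) mod 7 = ∏ C(n_i, k_i) mod 7
Digit binomials (mod 7): C(4,3) = 4; C(3,6) = 0 (k_i > n_i)
Product: 4 × 0 = 0 ≡ 0 (mod 7)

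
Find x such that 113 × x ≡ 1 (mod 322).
57

gcd(113, 322) = 1, so the inverse exists.
Extended Euclidean algorithm on (322, 113):
322 = 2 × 113 + 96  ⟹  96 = (1)·322 + (-2)·113
113 = 1 × 96 + 17  ⟹  17 = (-1)·322 + (3)·113
96 = 5 × 17 + 11  ⟹  11 = (6)·322 + (-17)·113
17 = 1 × 11 + 6  ⟹  6 = (-7)·322 + (20)·113
11 = 1 × 6 + 5  ⟹  5 = (13)·322 + (-37)·113
6 = 1 × 5 + 1  ⟹  1 = (-20)·322 + (57)·113
So (57)·113 ≡ 1 (mod 322), i.e. 113^(-1) ≡ 57 (mod 322).
Check: 113 × 57 = 6441 ≡ 1 (mod 322)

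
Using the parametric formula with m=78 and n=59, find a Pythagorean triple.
(2603, 9204, 9565)

Euclid's formula: a = m² - n², b = 2mn, c = m² + n²
m = 78, n = 59
a = 78² - 59² = 6084 - 3481 = 2603
b = 2 × 78 × 59 = 9204
c = 78² + 59² = 6084 + 3481 = 9565
Verification: 2603² + 9204² = 6775609 + 84713616 = 91489225 = 9565² ✓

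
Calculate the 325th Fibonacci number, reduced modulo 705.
5

Matrix identity: Q^n = [[F_(n+1), F_n], [F_n, F_(n-1)]] with Q = [[1,1],[1,0]].
n = 325 = 101000101₂. Square-and-multiply, entries mod 705:
Q^1 = [[1,1],[1,0]]
Q^2 = (Q^1)² = [[2,1],[1,1]]
Q^5 = (Q^2)²·Q = [[8,5],[5,3]]
Q^10 = (Q^5)² = [[89,55],[55,34]]
Q^20 = (Q^10)² = [[371,420],[420,656]]
Q^40 = (Q^20)² = [[316,585],[585,436]]
Q^81 = (Q^40)²·Q = [[46,46],[46,0]]
Q^162 = (Q^81)² = [[2,1],[1,1]]
Q^325 = (Q^162)²·Q = [[8,5],[5,3]]
F_325 mod 705 = Q^325[0][1] = 5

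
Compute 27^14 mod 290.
289

Repeated squaring. Binary of 14 = 1110.
27^1 ≡ 27 (mod 290); 27^2 ≡ 149 (mod 290); 27^4 ≡ 161 (mod 290); 27^8 ≡ 111 (mod 290)
27^14 = 27^2 × 27^4 × 27^8 ≡ 289 (mod 290)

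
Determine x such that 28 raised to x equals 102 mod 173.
17

Baby-step giant-step with step n = ⌈√173⌉ = 14.
Baby steps 28^j mod 173 (j:value) for j=0..13: 0:1, 1:28, 2:92, 3:154, 4:160, 5:155, 6:15, 7:74, 8:169, 9:61, 10:151, 11:76, 12:52, 13:72.
Giant-step multiplier: 28^(-14) ≡ 28^(172-14) = 28^158 ≡ 49 (mod 173).
Giant steps γ_i = 102·49^i mod 173: γ_0=102, γ_1=154 (in table at j=3).
x = i·n + j = 1·14 + 3 = 17.
Check: 28^17 ≡ 102 (mod 173).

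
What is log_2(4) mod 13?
2

Baby-step giant-step with step n = ⌈√13⌉ = 4.
Baby steps 2^j mod 13 (j:value) for j=0..3: 0:1, 1:2, 2:4, 3:8.
h = 4 is already in the table at j=2, so x = 2.
Check: 2^2 ≡ 4 (mod 13).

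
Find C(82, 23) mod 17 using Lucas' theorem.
10

Using Lucas' theorem:
Write n=82 and k=23 in base 17:
n in base 17: [4, 14]
k in base 17: [1, 6]
C(82,23) mod 17 = ∏ C(n_i, k_i) mod 17
Digit binomials (mod 17): C(4,1) = 4; C(14,6) = 3003 ≡ 11
Product: 4 × 11 = 44 ≡ 10 (mod 17)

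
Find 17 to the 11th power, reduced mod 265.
223

Repeated squaring. Binary of 11 = 1011.
17^1 ≡ 17 (mod 265); 17^2 ≡ 24 (mod 265); 17^4 ≡ 46 (mod 265); 17^8 ≡ 261 (mod 265)
17^11 = 17^1 × 17^2 × 17^8 ≡ 223 (mod 265)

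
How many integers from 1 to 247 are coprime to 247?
216

247 = 13 × 19
φ(n) = n × ∏(1 - 1/p) for each prime p dividing n
φ(247) = 247 × (1 - 1/13) × (1 - 1/19) = 216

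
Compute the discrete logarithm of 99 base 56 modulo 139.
16

Baby-step giant-step with step n = ⌈√139⌉ = 12.
Baby steps 56^j mod 139 (j:value) for j=0..11: 0:1, 1:56, 2:78, 3:59, 4:107, 5:15, 6:6, 7:58, 8:51, 9:76, 10:86, 11:90.
Giant-step multiplier: 56^(-12) ≡ 56^(138-12) = 56^126 ≡ 112 (mod 139).
Giant steps γ_i = 99·112^i mod 139: γ_0=99, γ_1=107 (in table at j=4).
x = i·n + j = 1·12 + 4 = 16.
Check: 56^16 ≡ 99 (mod 139).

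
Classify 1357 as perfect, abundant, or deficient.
deficient

Proper divisors of 1357: sum = 1 + 23 + 59 = 83
Since 83 < 1357, 1357 is deficient.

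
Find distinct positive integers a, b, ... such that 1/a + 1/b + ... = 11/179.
1/17 + 1/381 + 1/231877 + 1/134417125946 + 1/36135927495031235663886

Greedy algorithm:
11/179: ceiling(179/11) = 17, use 1/17
8/3043: ceiling(3043/8) = 381, use 1/381
5/1159383: ceiling(1159383/5) = 231877, use 1/231877
2/268834251891: ceiling(268834251891/2) = 134417125946, use 1/134417125946
1/36135927495031235663886: ceiling(36135927495031235663886/1) = 36135927495031235663886, use 1/36135927495031235663886
Result: 11/179 = 1/17 + 1/381 + 1/231877 + 1/134417125946 + 1/36135927495031235663886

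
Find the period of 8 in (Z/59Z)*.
58

59 is prime, so ord(8) divides φ(59) = 58.
Divisors of 58: 1, 2, 29, 58.
Repeated squaring: 8^1 ≡ 8, 8^2 ≡ 5, 8^4 ≡ 25, 8^8 ≡ 35, 8^16 ≡ 45, 8^32 ≡ 19 (mod 59).
Test 8^d mod 59 for each divisor d in increasing order:
8^1 ≡ 8
8^2 ≡ 5
8^29 = 8^16·8^8·8^4·8^1 ≡ 58
8^58 = 8^32·8^16·8^8·8^2 ≡ 1  ← first divisor giving 1
The order is 58.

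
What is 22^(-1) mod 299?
68

gcd(22, 299) = 1, so the inverse exists.
Extended Euclidean algorithm on (299, 22):
299 = 13 × 22 + 13  ⟹  13 = (1)·299 + (-13)·22
22 = 1 × 13 + 9  ⟹  9 = (-1)·299 + (14)·22
13 = 1 × 9 + 4  ⟹  4 = (2)·299 + (-27)·22
9 = 2 × 4 + 1  ⟹  1 = (-5)·299 + (68)·22
So (68)·22 ≡ 1 (mod 299), i.e. 22^(-1) ≡ 68 (mod 299).
Check: 22 × 68 = 1496 ≡ 1 (mod 299)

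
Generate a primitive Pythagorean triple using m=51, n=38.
(1157, 3876, 4045)

Euclid's formula: a = m² - n², b = 2mn, c = m² + n²
m = 51, n = 38
a = 51² - 38² = 2601 - 1444 = 1157
b = 2 × 51 × 38 = 3876
c = 51² + 38² = 2601 + 1444 = 4045
Verification: 1157² + 3876² = 1338649 + 15023376 = 16362025 = 4045² ✓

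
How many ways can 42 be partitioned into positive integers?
53174

p(n) counts ways to write n as a sum of positive integers (order ignored).
Euler's pentagonal recurrence: p(k) = p(k-1) + p(k-2) - p(k-5) - p(k-7) + p(k-12) + p(k-15) - ... (offsets j(3j∓1)/2, signs ++--, p(0)=1, p(<0)=0).
DP table for k = 0..41: p(0)=1, p(1)=1, p(2)=2, p(3)=3, p(4)=5, p(5)=7, p(6)=11, p(7)=15, p(8)=22, p(9)=30, p(10)=42, p(11)=56, p(12)=77, p(13)=101, p(14)=135, p(15)=176, p(16)=231, p(17)=297, p(18)=385, p(19)=490, p(20)=627, p(21)=792, p(22)=1002, p(23)=1255, p(24)=1575, p(25)=1958, p(26)=2436, p(27)=3010, p(28)=3718, p(29)=4565, p(30)=5604, p(31)=6842, p(32)=8349, p(33)=10143, p(34)=12310, p(35)=14883, p(36)=17977, p(37)=21637, p(38)=26015, p(39)=31185, p(40)=37338, p(41)=44583.
Final step: p(42) = p(41) + p(40) - p(37) - p(35) + p(30) + p(27) - p(20) - p(16) + p(7) + p(2)
= 44583 + 37338 - 21637 - 14883 + 5604 + 3010 - 627 - 231 + 15 + 2
= 53174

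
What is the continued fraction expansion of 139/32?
[4; 2, 1, 10]

Euclidean algorithm steps:
139 = 4 × 32 + 11
32 = 2 × 11 + 10
11 = 1 × 10 + 1
10 = 10 × 1 + 0
Continued fraction: [4; 2, 1, 10]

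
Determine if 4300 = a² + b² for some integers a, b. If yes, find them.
Not possible

Factorization: 4300 = 2^2 × 5^2 × 43
By Fermat: n is sum of two squares iff every prime p ≡ 3 (mod 4) appears to even power.
Prime(s) ≡ 3 (mod 4) with odd exponent: [(43, 1)]
Therefore 4300 cannot be expressed as a² + b².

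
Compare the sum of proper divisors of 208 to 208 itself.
abundant

Proper divisors of 208: sum = 1 + 2 + 4 + 8 + 13 + 16 + 26 + 52 + 104 = 226
Since 226 > 208, 208 is abundant.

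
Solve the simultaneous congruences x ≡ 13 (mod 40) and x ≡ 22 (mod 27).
373

Using Chinese Remainder Theorem:
M = 40 × 27 = 1080
M1 = 27, M2 = 40
y1 = 27^(-1) mod 40 = 3
y2 = 40^(-1) mod 27 = 25
x = (13×27×3 + 22×40×25) mod 1080 = 373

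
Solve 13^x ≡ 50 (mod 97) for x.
36

Baby-step giant-step with step n = ⌈√97⌉ = 10.
Baby steps 13^j mod 97 (j:value) for j=0..9: 0:1, 1:13, 2:72, 3:63, 4:43, 5:74, 6:89, 7:90, 8:6, 9:78.
Giant-step multiplier: 13^(-10) ≡ 13^(96-10) = 13^86 ≡ 86 (mod 97).
Giant steps γ_i = 50·86^i mod 97: γ_0=50, γ_1=32, γ_2=36, γ_3=89 (in table at j=6).
x = i·n + j = 3·10 + 6 = 36.
Check: 13^36 ≡ 50 (mod 97).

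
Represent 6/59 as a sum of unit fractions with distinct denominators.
1/10 + 1/590

Greedy algorithm:
6/59: ceiling(59/6) = 10, use 1/10
1/590: ceiling(590/1) = 590, use 1/590
Result: 6/59 = 1/10 + 1/590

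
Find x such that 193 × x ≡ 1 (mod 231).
79

gcd(193, 231) = 1, so the inverse exists.
Extended Euclidean algorithm on (231, 193):
231 = 1 × 193 + 38  ⟹  38 = (1)·231 + (-1)·193
193 = 5 × 38 + 3  ⟹  3 = (-5)·231 + (6)·193
38 = 12 × 3 + 2  ⟹  2 = (61)·231 + (-73)·193
3 = 1 × 2 + 1  ⟹  1 = (-66)·231 + (79)·193
So (79)·193 ≡ 1 (mod 231), i.e. 193^(-1) ≡ 79 (mod 231).
Check: 193 × 79 = 15247 ≡ 1 (mod 231)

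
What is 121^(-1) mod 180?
61

gcd(121, 180) = 1, so the inverse exists.
Extended Euclidean algorithm on (180, 121):
180 = 1 × 121 + 59  ⟹  59 = (1)·180 + (-1)·121
121 = 2 × 59 + 3  ⟹  3 = (-2)·180 + (3)·121
59 = 19 × 3 + 2  ⟹  2 = (39)·180 + (-58)·121
3 = 1 × 2 + 1  ⟹  1 = (-41)·180 + (61)·121
So (61)·121 ≡ 1 (mod 180), i.e. 121^(-1) ≡ 61 (mod 180).
Check: 121 × 61 = 7381 ≡ 1 (mod 180)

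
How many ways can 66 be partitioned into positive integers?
2323520

p(n) counts ways to write n as a sum of positive integers (order ignored).
Euler's pentagonal recurrence: p(k) = p(k-1) + p(k-2) - p(k-5) - p(k-7) + p(k-12) + p(k-15) - ... (offsets j(3j∓1)/2, signs ++--, p(0)=1, p(<0)=0).
DP table for k = 0..65: p(0)=1, p(1)=1, p(2)=2, p(3)=3, p(4)=5, p(5)=7, p(6)=11, p(7)=15, p(8)=22, p(9)=30, p(10)=42, p(11)=56, p(12)=77, p(13)=101, p(14)=135, p(15)=176, p(16)=231, p(17)=297, p(18)=385, p(19)=490, p(20)=627, p(21)=792, p(22)=1002, p(23)=1255, p(24)=1575, p(25)=1958, p(26)=2436, p(27)=3010, p(28)=3718, p(29)=4565, p(30)=5604, p(31)=6842, p(32)=8349, p(33)=10143, p(34)=12310, p(35)=14883, p(36)=17977, p(37)=21637, p(38)=26015, p(39)=31185, p(40)=37338, p(41)=44583, p(42)=53174, p(43)=63261, p(44)=75175, p(45)=89134, p(46)=105558, p(47)=124754, p(48)=147273, p(49)=173525, p(50)=204226, p(51)=239943, p(52)=281589, p(53)=329931, p(54)=386155, p(55)=451276, p(56)=526823, p(57)=614154, p(58)=715220, p(59)=831820, p(60)=966467, p(61)=1121505, p(62)=1300156, p(63)=1505499, p(64)=1741630, p(65)=2012558.
Final step: p(66) = p(65) + p(64) - p(61) - p(59) + p(54) + p(51) - p(44) - p(40) + p(31) + p(26) - p(15) - p(9)
= 2012558 + 1741630 - 1121505 - 831820 + 386155 + 239943 - 75175 - 37338 + 6842 + 2436 - 176 - 30
= 2323520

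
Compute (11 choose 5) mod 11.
0

Using Lucas' theorem:
Write n=11 and k=5 in base 11:
n in base 11: [1, 0]
k in base 11: [0, 5]
C(11,5) mod 11 = ∏ C(n_i, k_i) mod 11
Digit binomials (mod 11): C(1,0) = 1; C(0,5) = 0 (k_i > n_i)
Product: 1 × 0 = 0 ≡ 0 (mod 11)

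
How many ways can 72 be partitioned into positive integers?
5392783

p(n) counts ways to write n as a sum of positive integers (order ignored).
Euler's pentagonal recurrence: p(k) = p(k-1) + p(k-2) - p(k-5) - p(k-7) + p(k-12) + p(k-15) - ... (offsets j(3j∓1)/2, signs ++--, p(0)=1, p(<0)=0).
DP table for k = 0..71: p(0)=1, p(1)=1, p(2)=2, p(3)=3, p(4)=5, p(5)=7, p(6)=11, p(7)=15, p(8)=22, p(9)=30, p(10)=42, p(11)=56, p(12)=77, p(13)=101, p(14)=135, p(15)=176, p(16)=231, p(17)=297, p(18)=385, p(19)=490, p(20)=627, p(21)=792, p(22)=1002, p(23)=1255, p(24)=1575, p(25)=1958, p(26)=2436, p(27)=3010, p(28)=3718, p(29)=4565, p(30)=5604, p(31)=6842, p(32)=8349, p(33)=10143, p(34)=12310, p(35)=14883, p(36)=17977, p(37)=21637, p(38)=26015, p(39)=31185, p(40)=37338, p(41)=44583, p(42)=53174, p(43)=63261, p(44)=75175, p(45)=89134, p(46)=105558, p(47)=124754, p(48)=147273, p(49)=173525, p(50)=204226, p(51)=239943, p(52)=281589, p(53)=329931, p(54)=386155, p(55)=451276, p(56)=526823, p(57)=614154, p(58)=715220, p(59)=831820, p(60)=966467, p(61)=1121505, p(62)=1300156, p(63)=1505499, p(64)=1741630, p(65)=2012558, p(66)=2323520, p(67)=2679689, p(68)=3087735, p(69)=3554345, p(70)=4087968, p(71)=4697205.
Final step: p(72) = p(71) + p(70) - p(67) - p(65) + p(60) + p(57) - p(50) - p(46) + p(37) + p(32) - p(21) - p(15) + p(2)
= 4697205 + 4087968 - 2679689 - 2012558 + 966467 + 614154 - 204226 - 105558 + 21637 + 8349 - 792 - 176 + 2
= 5392783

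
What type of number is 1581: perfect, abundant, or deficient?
deficient

Proper divisors of 1581: sum = 1 + 3 + 17 + 31 + 51 + 93 + 527 = 723
Since 723 < 1581, 1581 is deficient.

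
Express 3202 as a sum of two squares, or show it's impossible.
39² + 41² (a=39, b=41)

Factorization: 3202 = 2 × 1601
By Fermat: n is sum of two squares iff every prime p ≡ 3 (mod 4) appears to even power.
All primes ≡ 3 (mod 4) appear to even power.
Search a = 0, 1, 2, … for 3202 - a² a perfect square: first hit at a = 39: 3202 - 1521 = 1681 = 41².
3202 = 39² + 41² = 1521 + 1681 ✓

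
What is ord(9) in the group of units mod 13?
3

13 is prime, so ord(9) divides φ(13) = 12.
Divisors of 12: 1, 2, 3, 4, 6, 12.
Repeated squaring: 9^1 ≡ 9, 9^2 ≡ 3, 9^4 ≡ 9, 9^8 ≡ 3 (mod 13).
Test 9^d mod 13 for each divisor d in increasing order:
9^1 ≡ 9
9^2 ≡ 3
9^3 = 9^2·9^1 ≡ 1  ← first divisor giving 1
The order is 3.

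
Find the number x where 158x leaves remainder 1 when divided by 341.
300

gcd(158, 341) = 1, so the inverse exists.
Extended Euclidean algorithm on (341, 158):
341 = 2 × 158 + 25  ⟹  25 = (1)·341 + (-2)·158
158 = 6 × 25 + 8  ⟹  8 = (-6)·341 + (13)·158
25 = 3 × 8 + 1  ⟹  1 = (19)·341 + (-41)·158
So (-41)·158 ≡ 1 (mod 341), i.e. 158^(-1) ≡ -41 ≡ 300 (mod 341).
Check: 158 × 300 = 47400 ≡ 1 (mod 341)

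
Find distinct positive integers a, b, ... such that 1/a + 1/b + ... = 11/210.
1/20 + 1/420

Greedy algorithm:
11/210: ceiling(210/11) = 20, use 1/20
1/420: ceiling(420/1) = 420, use 1/420
Result: 11/210 = 1/20 + 1/420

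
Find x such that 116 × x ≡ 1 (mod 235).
156

gcd(116, 235) = 1, so the inverse exists.
Extended Euclidean algorithm on (235, 116):
235 = 2 × 116 + 3  ⟹  3 = (1)·235 + (-2)·116
116 = 38 × 3 + 2  ⟹  2 = (-38)·235 + (77)·116
3 = 1 × 2 + 1  ⟹  1 = (39)·235 + (-79)·116
So (-79)·116 ≡ 1 (mod 235), i.e. 116^(-1) ≡ -79 ≡ 156 (mod 235).
Check: 116 × 156 = 18096 ≡ 1 (mod 235)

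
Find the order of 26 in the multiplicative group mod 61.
60

61 is prime, so ord(26) divides φ(61) = 60.
Divisors of 60: 1, 2, 3, 4, 5, 6, 10, 12, 15, 20, 30, 60.
Repeated squaring: 26^1 ≡ 26, 26^2 ≡ 5, 26^4 ≡ 25, 26^8 ≡ 15, 26^16 ≡ 42, 26^32 ≡ 56 (mod 61).
Test 26^d mod 61 for each divisor d in increasing order:
26^1 ≡ 26
26^2 ≡ 5
26^3 = 26^2·26^1 ≡ 8
26^4 ≡ 25
26^5 = 26^4·26^1 ≡ 40
26^6 = 26^4·26^2 ≡ 3
26^10 = 26^8·26^2 ≡ 14
26^12 = 26^8·26^4 ≡ 9
26^15 = 26^8·26^4·26^2·26^1 ≡ 11
26^20 = 26^16·26^4 ≡ 13
26^30 = 26^16·26^8·26^4·26^2 ≡ 60
26^60 = 26^32·26^16·26^8·26^4 ≡ 1  ← first divisor giving 1
The order is 60.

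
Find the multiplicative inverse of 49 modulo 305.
249

gcd(49, 305) = 1, so the inverse exists.
Extended Euclidean algorithm on (305, 49):
305 = 6 × 49 + 11  ⟹  11 = (1)·305 + (-6)·49
49 = 4 × 11 + 5  ⟹  5 = (-4)·305 + (25)·49
11 = 2 × 5 + 1  ⟹  1 = (9)·305 + (-56)·49
So (-56)·49 ≡ 1 (mod 305), i.e. 49^(-1) ≡ -56 ≡ 249 (mod 305).
Check: 49 × 249 = 12201 ≡ 1 (mod 305)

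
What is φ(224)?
96

224 = 2^5 × 7
φ(n) = n × ∏(1 - 1/p) for each prime p dividing n
φ(224) = 224 × (1 - 1/2) × (1 - 1/7) = 96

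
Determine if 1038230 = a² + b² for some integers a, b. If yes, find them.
Not possible

Factorization: 1038230 = 2 × 5 × 47^3
By Fermat: n is sum of two squares iff every prime p ≡ 3 (mod 4) appears to even power.
Prime(s) ≡ 3 (mod 4) with odd exponent: [(47, 3)]
Therefore 1038230 cannot be expressed as a² + b².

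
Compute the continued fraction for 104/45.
[2; 3, 4, 1, 2]

Euclidean algorithm steps:
104 = 2 × 45 + 14
45 = 3 × 14 + 3
14 = 4 × 3 + 2
3 = 1 × 2 + 1
2 = 2 × 1 + 0
Continued fraction: [2; 3, 4, 1, 2]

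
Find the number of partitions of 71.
4697205

p(n) counts ways to write n as a sum of positive integers (order ignored).
Euler's pentagonal recurrence: p(k) = p(k-1) + p(k-2) - p(k-5) - p(k-7) + p(k-12) + p(k-15) - ... (offsets j(3j∓1)/2, signs ++--, p(0)=1, p(<0)=0).
DP table for k = 0..70: p(0)=1, p(1)=1, p(2)=2, p(3)=3, p(4)=5, p(5)=7, p(6)=11, p(7)=15, p(8)=22, p(9)=30, p(10)=42, p(11)=56, p(12)=77, p(13)=101, p(14)=135, p(15)=176, p(16)=231, p(17)=297, p(18)=385, p(19)=490, p(20)=627, p(21)=792, p(22)=1002, p(23)=1255, p(24)=1575, p(25)=1958, p(26)=2436, p(27)=3010, p(28)=3718, p(29)=4565, p(30)=5604, p(31)=6842, p(32)=8349, p(33)=10143, p(34)=12310, p(35)=14883, p(36)=17977, p(37)=21637, p(38)=26015, p(39)=31185, p(40)=37338, p(41)=44583, p(42)=53174, p(43)=63261, p(44)=75175, p(45)=89134, p(46)=105558, p(47)=124754, p(48)=147273, p(49)=173525, p(50)=204226, p(51)=239943, p(52)=281589, p(53)=329931, p(54)=386155, p(55)=451276, p(56)=526823, p(57)=614154, p(58)=715220, p(59)=831820, p(60)=966467, p(61)=1121505, p(62)=1300156, p(63)=1505499, p(64)=1741630, p(65)=2012558, p(66)=2323520, p(67)=2679689, p(68)=3087735, p(69)=3554345, p(70)=4087968.
Final step: p(71) = p(70) + p(69) - p(66) - p(64) + p(59) + p(56) - p(49) - p(45) + p(36) + p(31) - p(20) - p(14) + p(1)
= 4087968 + 3554345 - 2323520 - 1741630 + 831820 + 526823 - 173525 - 89134 + 17977 + 6842 - 627 - 135 + 1
= 4697205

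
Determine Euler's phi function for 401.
400

401 = 401
φ(n) = n × ∏(1 - 1/p) for each prime p dividing n
φ(401) = 401 × (1 - 1/401) = 400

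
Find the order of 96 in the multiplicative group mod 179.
178

179 is prime, so ord(96) divides φ(179) = 178.
Divisors of 178: 1, 2, 89, 178.
Repeated squaring: 96^1 ≡ 96, 96^2 ≡ 87, 96^4 ≡ 51, 96^8 ≡ 95, 96^16 ≡ 75, 96^32 ≡ 76, 96^64 ≡ 48, 96^128 ≡ 156 (mod 179).
Test 96^d mod 179 for each divisor d in increasing order:
96^1 ≡ 96
96^2 ≡ 87
96^89 = 96^64·96^16·96^8·96^1 ≡ 178
96^178 = 96^128·96^32·96^16·96^2 ≡ 1  ← first divisor giving 1
The order is 178.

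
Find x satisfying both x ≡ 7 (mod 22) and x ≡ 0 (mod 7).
7

Using Chinese Remainder Theorem:
M = 22 × 7 = 154
M1 = 7, M2 = 22
y1 = 7^(-1) mod 22 = 19
y2 = 22^(-1) mod 7 = 1
x = (7×7×19 + 0×22×1) mod 154 = 7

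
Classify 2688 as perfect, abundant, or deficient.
abundant

Proper divisors of 2688: sum = 1 + 2 + 3 + 4 + 6 + 7 + 8 + 12 + ... + 448 + 672 + 896 + 1344 (31 divisors) = 5472
Since 5472 > 2688, 2688 is abundant.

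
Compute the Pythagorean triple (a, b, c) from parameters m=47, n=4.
(2193, 376, 2225)

Euclid's formula: a = m² - n², b = 2mn, c = m² + n²
m = 47, n = 4
a = 47² - 4² = 2209 - 16 = 2193
b = 2 × 47 × 4 = 376
c = 47² + 4² = 2209 + 16 = 2225
Verification: 2193² + 376² = 4809249 + 141376 = 4950625 = 2225² ✓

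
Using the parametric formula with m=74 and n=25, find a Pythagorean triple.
(4851, 3700, 6101)

Euclid's formula: a = m² - n², b = 2mn, c = m² + n²
m = 74, n = 25
a = 74² - 25² = 5476 - 625 = 4851
b = 2 × 74 × 25 = 3700
c = 74² + 25² = 5476 + 625 = 6101
Verification: 4851² + 3700² = 23532201 + 13690000 = 37222201 = 6101² ✓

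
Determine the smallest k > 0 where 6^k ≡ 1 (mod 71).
35

71 is prime, so ord(6) divides φ(71) = 70.
Divisors of 70: 1, 2, 5, 7, 10, 14, 35, 70.
Repeated squaring: 6^1 ≡ 6, 6^2 ≡ 36, 6^4 ≡ 18, 6^8 ≡ 40, 6^16 ≡ 38, 6^32 ≡ 24, 6^64 ≡ 8 (mod 71).
Test 6^d mod 71 for each divisor d in increasing order:
6^1 ≡ 6
6^2 ≡ 36
6^5 = 6^4·6^1 ≡ 37
6^7 = 6^4·6^2·6^1 ≡ 54
6^10 = 6^8·6^2 ≡ 20
6^14 = 6^8·6^4·6^2 ≡ 5
6^35 = 6^32·6^2·6^1 ≡ 1  ← first divisor giving 1
The order is 35.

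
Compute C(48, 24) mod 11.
3

Using Lucas' theorem:
Write n=48 and k=24 in base 11:
n in base 11: [4, 4]
k in base 11: [2, 2]
C(48,24) mod 11 = ∏ C(n_i, k_i) mod 11
Digit binomials (mod 11): C(4,2) = 6; C(4,2) = 6
Product: 6 × 6 = 36 ≡ 3 (mod 11)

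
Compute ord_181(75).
45

181 is prime, so ord(75) divides φ(181) = 180.
Divisors of 180: 1, 2, 3, 4, 5, 6, 9, 10, 12, 15, 18, 20, 30, 36, 45, 60, 90, 180.
Repeated squaring: 75^1 ≡ 75, 75^2 ≡ 14, 75^4 ≡ 15, 75^8 ≡ 44, 75^16 ≡ 126, 75^32 ≡ 129, 75^64 ≡ 170, 75^128 ≡ 121 (mod 181).
Test 75^d mod 181 for each divisor d in increasing order:
75^1 ≡ 75
75^2 ≡ 14
75^3 = 75^2·75^1 ≡ 145
75^4 ≡ 15
75^5 = 75^4·75^1 ≡ 39
75^6 = 75^4·75^2 ≡ 29
75^9 = 75^8·75^1 ≡ 42
75^10 = 75^8·75^2 ≡ 73
75^12 = 75^8·75^4 ≡ 117
75^15 = 75^8·75^4·75^2·75^1 ≡ 132
75^18 = 75^16·75^2 ≡ 135
75^20 = 75^16·75^4 ≡ 80
75^30 = 75^16·75^8·75^4·75^2 ≡ 48
75^36 = 75^32·75^4 ≡ 125
75^45 = 75^32·75^8·75^4·75^1 ≡ 1  ← first divisor giving 1
The order is 45.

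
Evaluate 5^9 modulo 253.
218

Repeated squaring. Binary of 9 = 1001.
5^1 ≡ 5 (mod 253); 5^2 ≡ 25 (mod 253); 5^4 ≡ 119 (mod 253); 5^8 ≡ 246 (mod 253)
5^9 = 5^1 × 5^8 ≡ 218 (mod 253)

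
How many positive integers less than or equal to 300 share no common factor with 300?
80

300 = 2^2 × 3 × 5^2
φ(n) = n × ∏(1 - 1/p) for each prime p dividing n
φ(300) = 300 × (1 - 1/2) × (1 - 1/3) × (1 - 1/5) = 80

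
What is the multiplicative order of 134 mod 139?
138

139 is prime, so ord(134) divides φ(139) = 138.
Divisors of 138: 1, 2, 3, 6, 23, 46, 69, 138.
Repeated squaring: 134^1 ≡ 134, 134^2 ≡ 25, 134^4 ≡ 69, 134^8 ≡ 35, 134^16 ≡ 113, 134^32 ≡ 120, 134^64 ≡ 83, 134^128 ≡ 78 (mod 139).
Test 134^d mod 139 for each divisor d in increasing order:
134^1 ≡ 134
134^2 ≡ 25
134^3 = 134^2·134^1 ≡ 14
134^6 = 134^4·134^2 ≡ 57
134^23 = 134^16·134^4·134^2·134^1 ≡ 43
134^46 = 134^32·134^8·134^4·134^2 ≡ 42
134^69 = 134^64·134^4·134^1 ≡ 138
134^138 = 134^128·134^8·134^2 ≡ 1  ← first divisor giving 1
The order is 138.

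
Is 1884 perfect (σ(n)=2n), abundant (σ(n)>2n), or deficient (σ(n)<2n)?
abundant

Proper divisors of 1884: sum = 1 + 2 + 3 + 4 + 6 + 12 + 157 + 314 + 471 + 628 + 942 = 2540
Since 2540 > 1884, 1884 is abundant.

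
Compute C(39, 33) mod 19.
0

Using Lucas' theorem:
Write n=39 and k=33 in base 19:
n in base 19: [2, 1]
k in base 19: [1, 14]
C(39,33) mod 19 = ∏ C(n_i, k_i) mod 19
Digit binomials (mod 19): C(2,1) = 2; C(1,14) = 0 (k_i > n_i)
Product: 2 × 0 = 0 ≡ 0 (mod 19)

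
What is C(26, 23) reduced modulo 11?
4

Using Lucas' theorem:
Write n=26 and k=23 in base 11:
n in base 11: [2, 4]
k in base 11: [2, 1]
C(26,23) mod 11 = ∏ C(n_i, k_i) mod 11
Digit binomials (mod 11): C(2,2) = 1; C(4,1) = 4
Product: 1 × 4 = 4 ≡ 4 (mod 11)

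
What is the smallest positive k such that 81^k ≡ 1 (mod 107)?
53

107 is prime, so ord(81) divides φ(107) = 106.
Divisors of 106: 1, 2, 53, 106.
Repeated squaring: 81^1 ≡ 81, 81^2 ≡ 34, 81^4 ≡ 86, 81^8 ≡ 13, 81^16 ≡ 62, 81^32 ≡ 99, 81^64 ≡ 64 (mod 107).
Test 81^d mod 107 for each divisor d in increasing order:
81^1 ≡ 81
81^2 ≡ 34
81^53 = 81^32·81^16·81^4·81^1 ≡ 1  ← first divisor giving 1
The order is 53.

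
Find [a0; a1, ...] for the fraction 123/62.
[1; 1, 61]

Euclidean algorithm steps:
123 = 1 × 62 + 61
62 = 1 × 61 + 1
61 = 61 × 1 + 0
Continued fraction: [1; 1, 61]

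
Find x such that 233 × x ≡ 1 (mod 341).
281

gcd(233, 341) = 1, so the inverse exists.
Extended Euclidean algorithm on (341, 233):
341 = 1 × 233 + 108  ⟹  108 = (1)·341 + (-1)·233
233 = 2 × 108 + 17  ⟹  17 = (-2)·341 + (3)·233
108 = 6 × 17 + 6  ⟹  6 = (13)·341 + (-19)·233
17 = 2 × 6 + 5  ⟹  5 = (-28)·341 + (41)·233
6 = 1 × 5 + 1  ⟹  1 = (41)·341 + (-60)·233
So (-60)·233 ≡ 1 (mod 341), i.e. 233^(-1) ≡ -60 ≡ 281 (mod 341).
Check: 233 × 281 = 65473 ≡ 1 (mod 341)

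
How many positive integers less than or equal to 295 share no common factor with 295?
232

295 = 5 × 59
φ(n) = n × ∏(1 - 1/p) for each prime p dividing n
φ(295) = 295 × (1 - 1/5) × (1 - 1/59) = 232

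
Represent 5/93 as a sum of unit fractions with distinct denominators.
1/19 + 1/884 + 1/1562028

Greedy algorithm:
5/93: ceiling(93/5) = 19, use 1/19
2/1767: ceiling(1767/2) = 884, use 1/884
1/1562028: ceiling(1562028/1) = 1562028, use 1/1562028
Result: 5/93 = 1/19 + 1/884 + 1/1562028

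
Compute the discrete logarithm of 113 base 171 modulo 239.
104

Baby-step giant-step with step n = ⌈√239⌉ = 16.
Baby steps 171^j mod 239 (j:value) for j=0..15: 0:1, 1:171, 2:83, 3:92, 4:197, 5:227, 6:99, 7:199, 8:91, 9:26, 10:144, 11:7, 12:2, 13:103, 14:166, 15:184.
Giant-step multiplier: 171^(-16) ≡ 171^(238-16) = 171^222 ≡ 202 (mod 239).
Giant steps γ_i = 113·202^i mod 239: γ_0=113, γ_1=121, γ_2=64, γ_3=22, γ_4=142, γ_5=4, γ_6=91 (in table at j=8).
x = i·n + j = 6·16 + 8 = 104.
Check: 171^104 ≡ 113 (mod 239).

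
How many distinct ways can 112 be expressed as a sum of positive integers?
761002156

p(n) counts ways to write n as a sum of positive integers (order ignored).
Euler's pentagonal recurrence: p(k) = p(k-1) + p(k-2) - p(k-5) - p(k-7) + p(k-12) + p(k-15) - ... (offsets j(3j∓1)/2, signs ++--, p(0)=1, p(<0)=0).
DP table for k = 0..111: p(0)=1, p(1)=1, p(2)=2, p(3)=3, p(4)=5, p(5)=7, p(6)=11, p(7)=15, p(8)=22, p(9)=30, p(10)=42, p(11)=56, p(12)=77, p(13)=101, p(14)=135, p(15)=176, p(16)=231, p(17)=297, p(18)=385, p(19)=490, p(20)=627, p(21)=792, p(22)=1002, p(23)=1255, p(24)=1575, p(25)=1958, p(26)=2436, p(27)=3010, p(28)=3718, p(29)=4565, p(30)=5604, p(31)=6842, p(32)=8349, p(33)=10143, p(34)=12310, p(35)=14883, p(36)=17977, p(37)=21637, p(38)=26015, p(39)=31185, p(40)=37338, p(41)=44583, p(42)=53174, p(43)=63261, p(44)=75175, p(45)=89134, p(46)=105558, p(47)=124754, p(48)=147273, p(49)=173525, p(50)=204226, p(51)=239943, p(52)=281589, p(53)=329931, p(54)=386155, p(55)=451276, p(56)=526823, p(57)=614154, p(58)=715220, p(59)=831820, p(60)=966467, p(61)=1121505, p(62)=1300156, p(63)=1505499, p(64)=1741630, p(65)=2012558, p(66)=2323520, p(67)=2679689, p(68)=3087735, p(69)=3554345, p(70)=4087968, p(71)=4697205, p(72)=5392783, p(73)=6185689, p(74)=7089500, p(75)=8118264, p(76)=9289091, p(77)=10619863, p(78)=12132164, p(79)=13848650, p(80)=15796476, p(81)=18004327, p(82)=20506255, p(83)=23338469, p(84)=26543660, p(85)=30167357, p(86)=34262962, p(87)=38887673, p(88)=44108109, p(89)=49995925, p(90)=56634173, p(91)=64112359, p(92)=72533807, p(93)=82010177, p(94)=92669720, p(95)=104651419, p(96)=118114304, p(97)=133230930, p(98)=150198136, p(99)=169229875, p(100)=190569292, p(101)=214481126, p(102)=241265379, p(103)=271248950, p(104)=304801365, p(105)=342325709, p(106)=384276336, p(107)=431149389, p(108)=483502844, p(109)=541946240, p(110)=607163746, p(111)=679903203.
Final step: p(112) = p(111) + p(110) - p(107) - p(105) + p(100) + p(97) - p(90) - p(86) + p(77) + p(72) - p(61) - p(55) + p(42) + p(35) - p(20) - p(12)
= 679903203 + 607163746 - 431149389 - 342325709 + 190569292 + 133230930 - 56634173 - 34262962 + 10619863 + 5392783 - 1121505 - 451276 + 53174 + 14883 - 627 - 77
= 761002156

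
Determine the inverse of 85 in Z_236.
25

gcd(85, 236) = 1, so the inverse exists.
Extended Euclidean algorithm on (236, 85):
236 = 2 × 85 + 66  ⟹  66 = (1)·236 + (-2)·85
85 = 1 × 66 + 19  ⟹  19 = (-1)·236 + (3)·85
66 = 3 × 19 + 9  ⟹  9 = (4)·236 + (-11)·85
19 = 2 × 9 + 1  ⟹  1 = (-9)·236 + (25)·85
So (25)·85 ≡ 1 (mod 236), i.e. 85^(-1) ≡ 25 (mod 236).
Check: 85 × 25 = 2125 ≡ 1 (mod 236)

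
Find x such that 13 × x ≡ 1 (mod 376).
29

gcd(13, 376) = 1, so the inverse exists.
Extended Euclidean algorithm on (376, 13):
376 = 28 × 13 + 12  ⟹  12 = (1)·376 + (-28)·13
13 = 1 × 12 + 1  ⟹  1 = (-1)·376 + (29)·13
So (29)·13 ≡ 1 (mod 376), i.e. 13^(-1) ≡ 29 (mod 376).
Check: 13 × 29 = 377 ≡ 1 (mod 376)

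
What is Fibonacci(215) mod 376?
81

Matrix identity: Q^n = [[F_(n+1), F_n], [F_n, F_(n-1)]] with Q = [[1,1],[1,0]].
n = 215 = 11010111₂. Square-and-multiply, entries mod 376:
Q^1 = [[1,1],[1,0]]
Q^3 = (Q^1)²·Q = [[3,2],[2,1]]
Q^6 = (Q^3)² = [[13,8],[8,5]]
Q^13 = (Q^6)²·Q = [[1,233],[233,144]]
Q^26 = (Q^13)² = [[146,321],[321,201]]
Q^53 = (Q^26)²·Q = [[368,277],[277,91]]
Q^107 = (Q^53)²·Q = [[144,89],[89,55]]
Q^215 = (Q^107)²·Q = [[120,81],[81,39]]
F_215 mod 376 = Q^215[0][1] = 81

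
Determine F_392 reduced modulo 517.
397

Matrix identity: Q^n = [[F_(n+1), F_n], [F_n, F_(n-1)]] with Q = [[1,1],[1,0]].
n = 392 = 110001000₂. Square-and-multiply, entries mod 517:
Q^1 = [[1,1],[1,0]]
Q^3 = (Q^1)²·Q = [[3,2],[2,1]]
Q^6 = (Q^3)² = [[13,8],[8,5]]
Q^12 = (Q^6)² = [[233,144],[144,89]]
Q^24 = (Q^12)² = [[60,355],[355,222]]
Q^49 = (Q^24)²·Q = [[187,375],[375,329]]
Q^98 = (Q^49)² = [[331,142],[142,189]]
Q^196 = (Q^98)² = [[475,426],[426,49]]
Q^392 = (Q^196)² = [[222,397],[397,342]]
F_392 mod 517 = Q^392[0][1] = 397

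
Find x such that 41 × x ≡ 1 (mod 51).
5

gcd(41, 51) = 1, so the inverse exists.
Extended Euclidean algorithm on (51, 41):
51 = 1 × 41 + 10  ⟹  10 = (1)·51 + (-1)·41
41 = 4 × 10 + 1  ⟹  1 = (-4)·51 + (5)·41
So (5)·41 ≡ 1 (mod 51), i.e. 41^(-1) ≡ 5 (mod 51).
Check: 41 × 5 = 205 ≡ 1 (mod 51)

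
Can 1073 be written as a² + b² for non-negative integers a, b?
7² + 32² (a=7, b=32)

Factorization: 1073 = 29 × 37
By Fermat: n is sum of two squares iff every prime p ≡ 3 (mod 4) appears to even power.
All primes ≡ 3 (mod 4) appear to even power.
Search a = 0, 1, 2, … for 1073 - a² a perfect square: first hit at a = 7: 1073 - 49 = 1024 = 32².
1073 = 7² + 32² = 49 + 1024 ✓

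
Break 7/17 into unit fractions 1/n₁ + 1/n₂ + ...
1/3 + 1/13 + 1/663

Greedy algorithm:
7/17: ceiling(17/7) = 3, use 1/3
4/51: ceiling(51/4) = 13, use 1/13
1/663: ceiling(663/1) = 663, use 1/663
Result: 7/17 = 1/3 + 1/13 + 1/663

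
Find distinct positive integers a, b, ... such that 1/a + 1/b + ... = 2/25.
1/13 + 1/325

Greedy algorithm:
2/25: ceiling(25/2) = 13, use 1/13
1/325: ceiling(325/1) = 325, use 1/325
Result: 2/25 = 1/13 + 1/325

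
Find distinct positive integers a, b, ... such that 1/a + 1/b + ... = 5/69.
1/14 + 1/966

Greedy algorithm:
5/69: ceiling(69/5) = 14, use 1/14
1/966: ceiling(966/1) = 966, use 1/966
Result: 5/69 = 1/14 + 1/966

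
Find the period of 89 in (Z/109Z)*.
27

109 is prime, so ord(89) divides φ(109) = 108.
Divisors of 108: 1, 2, 3, 4, 6, 9, 12, 18, 27, 36, 54, 108.
Repeated squaring: 89^1 ≡ 89, 89^2 ≡ 73, 89^4 ≡ 97, 89^8 ≡ 35, 89^16 ≡ 26, 89^32 ≡ 22, 89^64 ≡ 48 (mod 109).
Test 89^d mod 109 for each divisor d in increasing order:
89^1 ≡ 89
89^2 ≡ 73
89^3 = 89^2·89^1 ≡ 66
89^4 ≡ 97
89^6 = 89^4·89^2 ≡ 105
89^9 = 89^8·89^1 ≡ 63
89^12 = 89^8·89^4 ≡ 16
89^18 = 89^16·89^2 ≡ 45
89^27 = 89^16·89^8·89^2·89^1 ≡ 1  ← first divisor giving 1
The order is 27.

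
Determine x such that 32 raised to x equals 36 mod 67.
16

Baby-step giant-step with step n = ⌈√67⌉ = 9.
Baby steps 32^j mod 67 (j:value) for j=0..8: 0:1, 1:32, 2:19, 3:5, 4:26, 5:28, 6:25, 7:63, 8:6.
Giant-step multiplier: 32^(-9) ≡ 32^(66-9) = 32^57 ≡ 52 (mod 67).
Giant steps γ_i = 36·52^i mod 67: γ_0=36, γ_1=63 (in table at j=7).
x = i·n + j = 1·9 + 7 = 16.
Check: 32^16 ≡ 36 (mod 67).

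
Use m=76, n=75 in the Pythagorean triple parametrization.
(151, 11400, 11401)

Euclid's formula: a = m² - n², b = 2mn, c = m² + n²
m = 76, n = 75
a = 76² - 75² = 5776 - 5625 = 151
b = 2 × 76 × 75 = 11400
c = 76² + 75² = 5776 + 5625 = 11401
Verification: 151² + 11400² = 22801 + 129960000 = 129982801 = 11401² ✓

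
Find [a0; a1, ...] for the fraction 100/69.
[1; 2, 4, 2, 3]

Euclidean algorithm steps:
100 = 1 × 69 + 31
69 = 2 × 31 + 7
31 = 4 × 7 + 3
7 = 2 × 3 + 1
3 = 3 × 1 + 0
Continued fraction: [1; 2, 4, 2, 3]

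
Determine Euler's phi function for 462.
120

462 = 2 × 3 × 7 × 11
φ(n) = n × ∏(1 - 1/p) for each prime p dividing n
φ(462) = 462 × (1 - 1/2) × (1 - 1/3) × (1 - 1/7) × (1 - 1/11) = 120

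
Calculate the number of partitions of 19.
490

p(n) counts ways to write n as a sum of positive integers (order ignored).
Euler's pentagonal recurrence: p(k) = p(k-1) + p(k-2) - p(k-5) - p(k-7) + p(k-12) + p(k-15) - ... (offsets j(3j∓1)/2, signs ++--, p(0)=1, p(<0)=0).
DP table for k = 0..18: p(0)=1, p(1)=1, p(2)=2, p(3)=3, p(4)=5, p(5)=7, p(6)=11, p(7)=15, p(8)=22, p(9)=30, p(10)=42, p(11)=56, p(12)=77, p(13)=101, p(14)=135, p(15)=176, p(16)=231, p(17)=297, p(18)=385.
Final step: p(19) = p(18) + p(17) - p(14) - p(12) + p(7) + p(4)
= 385 + 297 - 135 - 77 + 15 + 5
= 490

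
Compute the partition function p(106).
384276336

p(n) counts ways to write n as a sum of positive integers (order ignored).
Euler's pentagonal recurrence: p(k) = p(k-1) + p(k-2) - p(k-5) - p(k-7) + p(k-12) + p(k-15) - ... (offsets j(3j∓1)/2, signs ++--, p(0)=1, p(<0)=0).
DP table for k = 0..105: p(0)=1, p(1)=1, p(2)=2, p(3)=3, p(4)=5, p(5)=7, p(6)=11, p(7)=15, p(8)=22, p(9)=30, p(10)=42, p(11)=56, p(12)=77, p(13)=101, p(14)=135, p(15)=176, p(16)=231, p(17)=297, p(18)=385, p(19)=490, p(20)=627, p(21)=792, p(22)=1002, p(23)=1255, p(24)=1575, p(25)=1958, p(26)=2436, p(27)=3010, p(28)=3718, p(29)=4565, p(30)=5604, p(31)=6842, p(32)=8349, p(33)=10143, p(34)=12310, p(35)=14883, p(36)=17977, p(37)=21637, p(38)=26015, p(39)=31185, p(40)=37338, p(41)=44583, p(42)=53174, p(43)=63261, p(44)=75175, p(45)=89134, p(46)=105558, p(47)=124754, p(48)=147273, p(49)=173525, p(50)=204226, p(51)=239943, p(52)=281589, p(53)=329931, p(54)=386155, p(55)=451276, p(56)=526823, p(57)=614154, p(58)=715220, p(59)=831820, p(60)=966467, p(61)=1121505, p(62)=1300156, p(63)=1505499, p(64)=1741630, p(65)=2012558, p(66)=2323520, p(67)=2679689, p(68)=3087735, p(69)=3554345, p(70)=4087968, p(71)=4697205, p(72)=5392783, p(73)=6185689, p(74)=7089500, p(75)=8118264, p(76)=9289091, p(77)=10619863, p(78)=12132164, p(79)=13848650, p(80)=15796476, p(81)=18004327, p(82)=20506255, p(83)=23338469, p(84)=26543660, p(85)=30167357, p(86)=34262962, p(87)=38887673, p(88)=44108109, p(89)=49995925, p(90)=56634173, p(91)=64112359, p(92)=72533807, p(93)=82010177, p(94)=92669720, p(95)=104651419, p(96)=118114304, p(97)=133230930, p(98)=150198136, p(99)=169229875, p(100)=190569292, p(101)=214481126, p(102)=241265379, p(103)=271248950, p(104)=304801365, p(105)=342325709.
Final step: p(106) = p(105) + p(104) - p(101) - p(99) + p(94) + p(91) - p(84) - p(80) + p(71) + p(66) - p(55) - p(49) + p(36) + p(29) - p(14) - p(6)
= 342325709 + 304801365 - 214481126 - 169229875 + 92669720 + 64112359 - 26543660 - 15796476 + 4697205 + 2323520 - 451276 - 173525 + 17977 + 4565 - 135 - 11
= 384276336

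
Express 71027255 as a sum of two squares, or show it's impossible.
Not possible

Factorization: 71027255 = 5 × 13 × 103^3
By Fermat: n is sum of two squares iff every prime p ≡ 3 (mod 4) appears to even power.
Prime(s) ≡ 3 (mod 4) with odd exponent: [(103, 3)]
Therefore 71027255 cannot be expressed as a² + b².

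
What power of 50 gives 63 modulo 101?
3

Baby-step giant-step with step n = ⌈√101⌉ = 11.
Baby steps 50^j mod 101 (j:value) for j=0..10: 0:1, 1:50, 2:76, 3:63, 4:19, 5:41, 6:30, 7:86, 8:58, 9:72, 10:65.
h = 63 is already in the table at j=3, so x = 3.
Check: 50^3 ≡ 63 (mod 101).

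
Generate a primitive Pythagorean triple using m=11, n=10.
(21, 220, 221)

Euclid's formula: a = m² - n², b = 2mn, c = m² + n²
m = 11, n = 10
a = 11² - 10² = 121 - 100 = 21
b = 2 × 11 × 10 = 220
c = 11² + 10² = 121 + 100 = 221
Verification: 21² + 220² = 441 + 48400 = 48841 = 221² ✓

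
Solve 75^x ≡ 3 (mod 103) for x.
93

Baby-step giant-step with step n = ⌈√103⌉ = 11.
Baby steps 75^j mod 103 (j:value) for j=0..10: 0:1, 1:75, 2:63, 3:90, 4:55, 5:5, 6:66, 7:6, 8:38, 9:69, 10:25.
Giant-step multiplier: 75^(-11) ≡ 75^(102-11) = 75^91 ≡ 54 (mod 103).
Giant steps γ_i = 3·54^i mod 103: γ_0=3, γ_1=59, γ_2=96, γ_3=34, γ_4=85, γ_5=58, γ_6=42, γ_7=2, γ_8=5 (in table at j=5).
x = i·n + j = 8·11 + 5 = 93.
Check: 75^93 ≡ 3 (mod 103).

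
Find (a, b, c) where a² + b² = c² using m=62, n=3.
(3835, 372, 3853)

Euclid's formula: a = m² - n², b = 2mn, c = m² + n²
m = 62, n = 3
a = 62² - 3² = 3844 - 9 = 3835
b = 2 × 62 × 3 = 372
c = 62² + 3² = 3844 + 9 = 3853
Verification: 3835² + 372² = 14707225 + 138384 = 14845609 = 3853² ✓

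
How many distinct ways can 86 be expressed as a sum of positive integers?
34262962

p(n) counts ways to write n as a sum of positive integers (order ignored).
Euler's pentagonal recurrence: p(k) = p(k-1) + p(k-2) - p(k-5) - p(k-7) + p(k-12) + p(k-15) - ... (offsets j(3j∓1)/2, signs ++--, p(0)=1, p(<0)=0).
DP table for k = 0..85: p(0)=1, p(1)=1, p(2)=2, p(3)=3, p(4)=5, p(5)=7, p(6)=11, p(7)=15, p(8)=22, p(9)=30, p(10)=42, p(11)=56, p(12)=77, p(13)=101, p(14)=135, p(15)=176, p(16)=231, p(17)=297, p(18)=385, p(19)=490, p(20)=627, p(21)=792, p(22)=1002, p(23)=1255, p(24)=1575, p(25)=1958, p(26)=2436, p(27)=3010, p(28)=3718, p(29)=4565, p(30)=5604, p(31)=6842, p(32)=8349, p(33)=10143, p(34)=12310, p(35)=14883, p(36)=17977, p(37)=21637, p(38)=26015, p(39)=31185, p(40)=37338, p(41)=44583, p(42)=53174, p(43)=63261, p(44)=75175, p(45)=89134, p(46)=105558, p(47)=124754, p(48)=147273, p(49)=173525, p(50)=204226, p(51)=239943, p(52)=281589, p(53)=329931, p(54)=386155, p(55)=451276, p(56)=526823, p(57)=614154, p(58)=715220, p(59)=831820, p(60)=966467, p(61)=1121505, p(62)=1300156, p(63)=1505499, p(64)=1741630, p(65)=2012558, p(66)=2323520, p(67)=2679689, p(68)=3087735, p(69)=3554345, p(70)=4087968, p(71)=4697205, p(72)=5392783, p(73)=6185689, p(74)=7089500, p(75)=8118264, p(76)=9289091, p(77)=10619863, p(78)=12132164, p(79)=13848650, p(80)=15796476, p(81)=18004327, p(82)=20506255, p(83)=23338469, p(84)=26543660, p(85)=30167357.
Final step: p(86) = p(85) + p(84) - p(81) - p(79) + p(74) + p(71) - p(64) - p(60) + p(51) + p(46) - p(35) - p(29) + p(16) + p(9)
= 30167357 + 26543660 - 18004327 - 13848650 + 7089500 + 4697205 - 1741630 - 966467 + 239943 + 105558 - 14883 - 4565 + 231 + 30
= 34262962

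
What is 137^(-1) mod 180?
113

gcd(137, 180) = 1, so the inverse exists.
Extended Euclidean algorithm on (180, 137):
180 = 1 × 137 + 43  ⟹  43 = (1)·180 + (-1)·137
137 = 3 × 43 + 8  ⟹  8 = (-3)·180 + (4)·137
43 = 5 × 8 + 3  ⟹  3 = (16)·180 + (-21)·137
8 = 2 × 3 + 2  ⟹  2 = (-35)·180 + (46)·137
3 = 1 × 2 + 1  ⟹  1 = (51)·180 + (-67)·137
So (-67)·137 ≡ 1 (mod 180), i.e. 137^(-1) ≡ -67 ≡ 113 (mod 180).
Check: 137 × 113 = 15481 ≡ 1 (mod 180)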